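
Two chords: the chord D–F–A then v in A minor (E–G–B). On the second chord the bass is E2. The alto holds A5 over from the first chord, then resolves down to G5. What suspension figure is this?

At the second chord the bass is E2. The suspended A5 lies a fourth above the bass; after resolving down by step to G5, the interval above the bass becomes a third.
Suspension figures are named by those two intervals: 4–3.

4–3 suspension.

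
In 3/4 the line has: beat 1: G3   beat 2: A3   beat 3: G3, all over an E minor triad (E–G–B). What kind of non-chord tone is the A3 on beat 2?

The harmony at that moment is E minor triad (E, G, B); A3 is not a chord tone.
It is approached by step up from G3 and left by step down to G3.
Step away and step back to the same note — a neighbor tone (upper neighbor).

Upper neighbor tone.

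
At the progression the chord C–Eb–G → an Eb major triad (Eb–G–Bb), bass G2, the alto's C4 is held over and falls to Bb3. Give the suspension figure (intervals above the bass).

At the second chord the bass is G2. The suspended C4 lies a fourth above the bass; after resolving down by step to Bb3, the interval above the bass becomes a third.
Suspension figures are named by those two intervals: 4–3.

4–3 suspension.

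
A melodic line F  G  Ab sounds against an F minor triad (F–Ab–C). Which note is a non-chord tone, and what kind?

G is a passing tone.

The harmony at that moment is F minor triad (F, Ab, C); G is not a chord tone.
It is approached by step up from F and left by step up to Ab.
Step in, step out in the same direction — a passing tone.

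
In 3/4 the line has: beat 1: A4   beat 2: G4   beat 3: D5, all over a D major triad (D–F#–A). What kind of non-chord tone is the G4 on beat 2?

The harmony at that moment is D major triad (D, F#, A); G4 is not a chord tone.
It is approached by step down from A4 and left by leap up to D5.
Step in, leap out, on a weak beat — an escape tone.

Escape tone.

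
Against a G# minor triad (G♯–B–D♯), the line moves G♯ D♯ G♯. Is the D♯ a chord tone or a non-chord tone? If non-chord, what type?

G# minor triad contains G♯, B, D♯; D♯ is the fifth, so it is a chord tone.

Chord tone (the fifth of G# minor triad).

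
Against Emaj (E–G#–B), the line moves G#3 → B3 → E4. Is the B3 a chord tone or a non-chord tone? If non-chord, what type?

E major triad contains E, G#, B; B is the fifth, so it is a chord tone.

Chord tone (the fifth of E major triad).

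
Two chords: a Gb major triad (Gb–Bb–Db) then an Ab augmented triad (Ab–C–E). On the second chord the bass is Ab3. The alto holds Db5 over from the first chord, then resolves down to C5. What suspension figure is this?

At the second chord the bass is Ab3. The suspended Db5 lies a fourth above the bass; after resolving down by step to C5, the interval above the bass becomes a third.
Suspension figures are named by those two intervals: 4–3.

4–3 suspension.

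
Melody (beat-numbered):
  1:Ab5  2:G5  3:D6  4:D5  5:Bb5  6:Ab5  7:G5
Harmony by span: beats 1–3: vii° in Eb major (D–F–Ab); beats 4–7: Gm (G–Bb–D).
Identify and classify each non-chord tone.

G5 (beat 2) — escape tone; Ab5 (beat 6) — passing tone.

The harmony at that moment is D diminished triad (D, F, Ab); G5 is not a chord tone.
It is approached by step down from Ab5 and left by leap up to D6.
Step in, leap out — an escape tone.
The harmony at that moment is G minor triad (G, Bb, D); Ab5 is not a chord tone.
It is approached by step down from Bb5 and left by step down to G5.
Step in, step out in the same direction — a passing tone.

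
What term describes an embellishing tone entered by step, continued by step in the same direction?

Approach: by step. Departure: by step, continuing in the same direction.
Stepwise on both sides with no change of direction means the note fills in the space between two different chord tones — a passing tone. (Had it turned back to its starting note it would be a neighbor tone instead.)

Passing tone.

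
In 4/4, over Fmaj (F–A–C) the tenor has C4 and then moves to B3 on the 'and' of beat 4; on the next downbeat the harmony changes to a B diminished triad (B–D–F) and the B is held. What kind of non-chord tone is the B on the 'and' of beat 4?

The harmony at that moment is F major triad (F, A, C); B3 is not a chord tone.
It is approached by step down from C4 and then sustained as the same pitch into the next harmony.
Arriving early and becoming a chord tone when the harmony changes — an anticipation.

Anticipation.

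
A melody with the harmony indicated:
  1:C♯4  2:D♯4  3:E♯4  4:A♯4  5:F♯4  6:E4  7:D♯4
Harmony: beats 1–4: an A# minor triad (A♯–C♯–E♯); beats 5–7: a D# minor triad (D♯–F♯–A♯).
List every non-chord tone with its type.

D♯4 (beat 2) — passing tone; E4 (beat 6) — passing tone.

The harmony at that moment is A♯ minor triad (A♯, C♯, E♯); D♯4 is not a chord tone.
It is approached by step up from C♯4 and left by step up to E♯4.
Step in, step out in the same direction — a passing tone.
The harmony at that moment is D♯ minor triad (D♯, F♯, A♯); E4 is not a chord tone.
It is approached by step down from F♯4 and left by step down to D♯4.
Step in, step out in the same direction — a passing tone.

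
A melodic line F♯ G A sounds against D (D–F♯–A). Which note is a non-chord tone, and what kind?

G is a passing tone.

The harmony at that moment is D major triad (D, F♯, A); G is not a chord tone.
It is approached by step up from F♯ and left by step up to A.
Step in, step out in the same direction — a passing tone.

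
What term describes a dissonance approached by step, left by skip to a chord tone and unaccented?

Escape tone.

Approach: by step. Departure: by leap. Metric position: weak.
Step in, leap out, from a weak position — an escape tone (échappée). (It is the mirror image of the appoggiatura, which leaps in and steps out on a strong beat.)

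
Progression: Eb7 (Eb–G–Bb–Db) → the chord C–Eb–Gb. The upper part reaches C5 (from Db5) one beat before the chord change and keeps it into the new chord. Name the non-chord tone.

C5 is an anticipation.

The harmony at that moment is Eb dominant seventh chord (Eb, G, Bb, Db); C5 is not a chord tone.
It is approached by step down from Db5 and then sustained as the same pitch into the next harmony.
Arriving early and becoming a chord tone when the harmony changes — an anticipation.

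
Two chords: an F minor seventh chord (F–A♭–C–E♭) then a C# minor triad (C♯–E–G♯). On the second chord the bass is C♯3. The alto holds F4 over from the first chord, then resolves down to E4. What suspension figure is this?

4–3 suspension.

At the second chord the bass is C♯3. The suspended F4 lies a fourth above the bass; after resolving down by step to E4, the interval above the bass becomes a third.
Suspension figures are named by those two intervals: 4–3.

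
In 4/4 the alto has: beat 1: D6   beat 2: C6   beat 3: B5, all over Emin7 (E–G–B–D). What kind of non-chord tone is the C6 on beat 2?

Passing tone.

The harmony at that moment is E minor seventh chord (E, G, B, D); C6 is not a chord tone.
It is approached by step down from D6 and left by step down to B5.
Step in, step out in the same direction — a passing tone.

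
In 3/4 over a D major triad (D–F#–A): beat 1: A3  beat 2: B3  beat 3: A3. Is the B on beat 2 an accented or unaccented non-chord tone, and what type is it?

Unaccented neighbor tone.

The harmony at that moment is D major triad (D, F#, A); B3 is not a chord tone.
It is approached by step up from A3 and left by step down to A3.
Step away and step back to the same note — a neighbor tone (upper neighbor).
It falls on a weak beat, so it is unaccented.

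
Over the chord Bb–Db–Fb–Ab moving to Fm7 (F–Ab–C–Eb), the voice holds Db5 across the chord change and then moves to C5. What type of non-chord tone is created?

Db5 is a suspension.

The harmony at that moment is F minor seventh chord (F, Ab, C, Eb); Db5 is not a chord tone.
It is held over (the same pitch as the preceding Db5) and left by step down to C5.
Held over from the previous chord and resolving down by step — a suspension.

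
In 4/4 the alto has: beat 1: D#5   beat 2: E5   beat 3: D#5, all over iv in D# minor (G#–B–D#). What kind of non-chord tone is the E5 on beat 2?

Upper neighbor tone.

The harmony at that moment is G# minor triad (G#, B, D#); E5 is not a chord tone.
It is approached by step up from D#5 and left by step down to D#5.
Step away and step back to the same note — a neighbor tone (upper neighbor).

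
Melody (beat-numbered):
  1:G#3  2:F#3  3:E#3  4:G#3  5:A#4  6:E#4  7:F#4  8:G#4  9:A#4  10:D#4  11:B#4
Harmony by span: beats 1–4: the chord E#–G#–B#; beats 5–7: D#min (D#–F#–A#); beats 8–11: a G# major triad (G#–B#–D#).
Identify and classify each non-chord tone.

F#3 (beat 2) — passing tone; E#4 (beat 6) — appoggiatura; A#4 (beat 9) — escape tone.

The harmony at that moment is E# minor triad (E#, G#, B#); F#3 is not a chord tone.
It is approached by step down from G#3 and left by step down to E#3.
Step in, step out in the same direction — a passing tone.
The harmony at that moment is D# minor triad (D#, F#, A#); E#4 is not a chord tone.
It is approached by leap down from A#4 and left by step up to F#4.
Leap in, step out — an appoggiatura.
The harmony at that moment is G# major triad (G#, B#, D#); A#4 is not a chord tone.
It is approached by step up from G#4 and left by leap down to D#4.
Step in, leap out — an escape tone.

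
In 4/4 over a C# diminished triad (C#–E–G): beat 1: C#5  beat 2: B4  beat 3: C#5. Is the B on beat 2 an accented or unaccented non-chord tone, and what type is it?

Unaccented neighbor tone.

The harmony at that moment is C# diminished triad (C#, E, G); B4 is not a chord tone.
It is approached by step down from C#5 and left by step up to C#5.
Step away and step back to the same note — a neighbor tone (lower neighbor).
It falls on a weak beat, so it is unaccented.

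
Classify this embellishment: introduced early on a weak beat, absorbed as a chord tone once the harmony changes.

Approach: ahead of the chord change (typically by step), so it is dissonant against the current harmony. Departure: none — the same pitch is restated or held and is a chord tone of the new harmony.
Dissonant first, consonant once the harmony catches up: the note simply arrives early — an anticipation. (The reverse timing, consonant first and dissonant after the change, would be a suspension or retardation.)

Anticipation.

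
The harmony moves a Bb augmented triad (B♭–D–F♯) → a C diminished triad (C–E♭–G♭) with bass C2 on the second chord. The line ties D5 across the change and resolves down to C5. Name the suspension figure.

9–8 suspension.

At the second chord the bass is C2. The suspended D5 lies a ninth above the bass; after resolving down by step to C5, the interval above the bass becomes an octave.
Suspension figures are named by those two intervals: 9–8.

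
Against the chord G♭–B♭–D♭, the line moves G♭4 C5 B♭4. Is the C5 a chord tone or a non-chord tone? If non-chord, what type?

The harmony at that moment is G♭ major triad (G♭, B♭, D♭); C5 is not a chord tone.
It is approached by leap up from G♭4 and left by step down to B♭4.
Leap in, step out — an appoggiatura.

Non-chord tone — an appoggiatura.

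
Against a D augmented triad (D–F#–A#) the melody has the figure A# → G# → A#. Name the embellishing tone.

The harmony at that moment is D augmented triad (D, F#, A#); G# is not a chord tone.
It is approached by step down from A# and left by step up to A#.
Step away and step back to the same note — a neighbor tone (lower neighbor).

G# is a neighbor tone.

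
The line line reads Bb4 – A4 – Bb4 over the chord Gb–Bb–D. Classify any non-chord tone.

The harmony at that moment is Gb augmented triad (Gb, Bb, D); A4 is not a chord tone.
It is approached by step down from Bb4 and left by step up to Bb4.
Step away and step back to the same note — a neighbor tone (lower neighbor).

A4 is a neighbor tone.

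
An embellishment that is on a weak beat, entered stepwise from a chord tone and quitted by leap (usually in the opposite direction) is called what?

Approach: by step. Departure: by leap. Metric position: weak.
Step in, leap out, from a weak position — an escape tone (échappée). (It is the mirror image of the appoggiatura, which leaps in and steps out on a strong beat.)

Escape tone.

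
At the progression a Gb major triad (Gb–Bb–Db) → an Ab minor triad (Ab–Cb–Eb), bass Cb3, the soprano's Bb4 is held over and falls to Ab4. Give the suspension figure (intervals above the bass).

7–6 suspension.

At the second chord the bass is Cb3. The suspended Bb4 lies a seventh above the bass; after resolving down by step to Ab4, the interval above the bass becomes a sixth.
Suspension figures are named by those two intervals: 7–6.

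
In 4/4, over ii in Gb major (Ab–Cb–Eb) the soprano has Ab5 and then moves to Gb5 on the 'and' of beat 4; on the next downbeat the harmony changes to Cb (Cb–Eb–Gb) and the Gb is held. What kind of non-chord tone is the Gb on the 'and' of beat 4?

The harmony at that moment is Ab minor triad (Ab, Cb, Eb); Gb5 is not a chord tone.
It is approached by step down from Ab5 and then sustained as the same pitch into the next harmony.
Arriving early and becoming a chord tone when the harmony changes — an anticipation.

Anticipation.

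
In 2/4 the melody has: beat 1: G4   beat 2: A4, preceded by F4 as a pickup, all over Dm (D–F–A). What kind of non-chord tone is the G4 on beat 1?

The harmony at that moment is D minor triad (D, F, A); G4 is not a chord tone.
It is approached by step up from F4 and left by step up to A4.
Step in, step out in the same direction — a passing tone.

Passing tone.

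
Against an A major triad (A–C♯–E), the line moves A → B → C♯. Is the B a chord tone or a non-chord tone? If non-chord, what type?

Non-chord tone — a passing tone.

The harmony at that moment is A major triad (A, C♯, E); B is not a chord tone.
It is approached by step up from A and left by step up to C♯.
Step in, step out in the same direction — a passing tone.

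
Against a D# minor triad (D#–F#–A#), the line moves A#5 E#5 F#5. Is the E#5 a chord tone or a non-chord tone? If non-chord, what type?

The harmony at that moment is D# minor triad (D#, F#, A#); E#5 is not a chord tone.
It is approached by leap down from A#5 and left by step up to F#5.
Leap in, step out — an appoggiatura.

Non-chord tone — an appoggiatura.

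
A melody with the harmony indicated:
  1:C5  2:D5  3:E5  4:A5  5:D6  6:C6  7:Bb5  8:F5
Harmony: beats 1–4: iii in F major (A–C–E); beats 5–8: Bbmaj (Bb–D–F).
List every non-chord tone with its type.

D5 (beat 2) — passing tone; C6 (beat 6) — passing tone.

The harmony at that moment is A minor triad (A, C, E); D5 is not a chord tone.
It is approached by step up from C5 and left by step up to E5.
Step in, step out in the same direction — a passing tone.
The harmony at that moment is Bb major triad (Bb, D, F); C6 is not a chord tone.
It is approached by step down from D6 and left by step down to Bb5.
Step in, step out in the same direction — a passing tone.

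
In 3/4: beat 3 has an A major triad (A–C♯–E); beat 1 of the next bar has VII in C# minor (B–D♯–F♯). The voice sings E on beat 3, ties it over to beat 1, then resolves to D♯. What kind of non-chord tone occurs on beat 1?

Suspension.

The harmony at that moment is B major triad (B, D♯, F♯); E is not a chord tone.
It is held over (the same pitch as the preceding E) and left by step down to D♯.
Held over from the previous chord and resolving down by step — a suspension.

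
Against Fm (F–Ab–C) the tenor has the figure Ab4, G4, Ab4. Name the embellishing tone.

The harmony at that moment is F minor triad (F, Ab, C); G4 is not a chord tone.
It is approached by step down from Ab4 and left by step up to Ab4.
Step away and step back to the same note — a neighbor tone (lower neighbor).

G4 is a neighbor tone.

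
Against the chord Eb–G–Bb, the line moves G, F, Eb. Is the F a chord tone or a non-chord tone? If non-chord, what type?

Non-chord tone — a passing tone.

The harmony at that moment is Eb major triad (Eb, G, Bb); F is not a chord tone.
It is approached by step down from G and left by step down to Eb.
Step in, step out in the same direction — a passing tone.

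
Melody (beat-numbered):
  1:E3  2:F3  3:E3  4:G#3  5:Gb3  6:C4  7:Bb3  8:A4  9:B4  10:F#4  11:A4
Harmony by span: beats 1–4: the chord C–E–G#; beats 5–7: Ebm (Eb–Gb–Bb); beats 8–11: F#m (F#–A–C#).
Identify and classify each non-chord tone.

The harmony at that moment is C augmented triad (C, E, G#); F3 is not a chord tone.
It is approached by step up from E3 and left by step down to E3.
Step away and step back to the same note — a neighbor tone (upper neighbor).
The harmony at that moment is Eb minor triad (Eb, Gb, Bb); C4 is not a chord tone.
It is approached by leap up from Gb3 and left by step down to Bb3.
Leap in, step out — an appoggiatura.
The harmony at that moment is F# minor triad (F#, A, C#); B4 is not a chord tone.
It is approached by step up from A4 and left by leap down to F#4.
Step in, leap out — an escape tone.

F3 (beat 2) — neighbor tone; C4 (beat 6) — appoggiatura; B4 (beat 9) — escape tone.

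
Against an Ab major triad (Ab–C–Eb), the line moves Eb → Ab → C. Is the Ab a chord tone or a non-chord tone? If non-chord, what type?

Chord tone (the root of Ab major triad).

Ab major triad contains Ab, C, Eb; Ab is the root, so it is a chord tone.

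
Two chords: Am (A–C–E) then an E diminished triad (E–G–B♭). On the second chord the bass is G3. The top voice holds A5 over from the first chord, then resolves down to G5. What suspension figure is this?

9–8 suspension.

At the second chord the bass is G3. The suspended A5 lies a ninth above the bass; after resolving down by step to G5, the interval above the bass becomes an octave.
Suspension figures are named by those two intervals: 9–8.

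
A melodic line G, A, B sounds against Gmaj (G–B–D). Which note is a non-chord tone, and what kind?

The harmony at that moment is G major triad (G, B, D); A is not a chord tone.
It is approached by step up from G and left by step up to B.
Step in, step out in the same direction — a passing tone.

A is a passing tone.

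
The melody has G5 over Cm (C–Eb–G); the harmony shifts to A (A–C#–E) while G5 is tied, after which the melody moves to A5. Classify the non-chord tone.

G5 is a retardation.

The harmony at that moment is A major triad (A, C#, E); G5 is not a chord tone.
It is held over (the same pitch as the preceding G5) and left by step up to A5.
Held over from the previous chord and resolving up by step — a retardation.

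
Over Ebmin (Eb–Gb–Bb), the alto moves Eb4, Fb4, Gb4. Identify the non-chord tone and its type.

The harmony at that moment is Eb minor triad (Eb, Gb, Bb); Fb4 is not a chord tone.
It is approached by step up from Eb4 and left by step up to Gb4.
Step in, step out in the same direction — a passing tone.

Fb4 is a passing tone.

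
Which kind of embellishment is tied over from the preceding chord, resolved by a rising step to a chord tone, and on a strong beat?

Approach: by preparation — the pitch is first a chord tone, then held (tied or repeated) while the harmony changes under it. Departure: up by step. Metric position: strong.
A prepared dissonance that resolves upward by step — a retardation. (The same figure resolving downward would be a suspension.)

Retardation.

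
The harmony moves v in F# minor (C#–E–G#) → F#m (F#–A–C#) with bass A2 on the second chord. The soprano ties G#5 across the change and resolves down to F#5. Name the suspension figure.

7–6 suspension.

At the second chord the bass is A2. The suspended G#5 lies a seventh above the bass; after resolving down by step to F#5, the interval above the bass becomes a sixth.
Suspension figures are named by those two intervals: 7–6.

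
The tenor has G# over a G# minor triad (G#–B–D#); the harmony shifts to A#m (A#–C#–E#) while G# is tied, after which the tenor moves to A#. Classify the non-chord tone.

The harmony at that moment is A# minor triad (A#, C#, E#); G# is not a chord tone.
It is held over (the same pitch as the preceding G#) and left by step up to A#.
Held over from the previous chord and resolving up by step — a retardation.

G# is a retardation.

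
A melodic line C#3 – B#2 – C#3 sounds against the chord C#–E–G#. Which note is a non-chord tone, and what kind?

B#2 is a neighbor tone.

The harmony at that moment is C# minor triad (C#, E, G#); B#2 is not a chord tone.
It is approached by step down from C#3 and left by step up to C#3.
Step away and step back to the same note — a neighbor tone (lower neighbor).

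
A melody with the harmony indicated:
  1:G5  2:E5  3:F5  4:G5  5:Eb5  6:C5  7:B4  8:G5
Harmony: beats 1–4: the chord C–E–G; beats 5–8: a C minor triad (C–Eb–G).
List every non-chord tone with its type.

The harmony at that moment is C major triad (C, E, G); F5 is not a chord tone.
It is approached by step up from E5 and left by step up to G5.
Step in, step out in the same direction — a passing tone.
The harmony at that moment is C minor triad (C, Eb, G); B4 is not a chord tone.
It is approached by step down from C5 and left by leap up to G5.
Step in, leap out — an escape tone.

F5 (beat 3) — passing tone; B4 (beat 7) — escape tone.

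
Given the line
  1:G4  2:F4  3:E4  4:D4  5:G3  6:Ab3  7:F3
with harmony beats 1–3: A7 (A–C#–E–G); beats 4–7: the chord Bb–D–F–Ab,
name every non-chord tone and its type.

F4 (beat 2) — passing tone; G3 (beat 5) — appoggiatura.

The harmony at that moment is A dominant seventh chord (A, C#, E, G); F4 is not a chord tone.
It is approached by step down from G4 and left by step down to E4.
Step in, step out in the same direction — a passing tone.
The harmony at that moment is Bb dominant seventh chord (Bb, D, F, Ab); G3 is not a chord tone.
It is approached by leap down from D4 and left by step up to Ab3.
Leap in, step out — an appoggiatura.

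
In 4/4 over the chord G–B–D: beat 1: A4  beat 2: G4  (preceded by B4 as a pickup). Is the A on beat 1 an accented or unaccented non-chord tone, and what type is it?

The harmony at that moment is G major triad (G, B, D); A4 is not a chord tone.
It is approached by step down from B4 and left by step down to G4.
Step in, step out in the same direction — a passing tone.
It falls on the downbeat, so it is accented.

Accented passing tone.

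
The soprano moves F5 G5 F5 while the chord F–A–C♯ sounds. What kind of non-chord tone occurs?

The harmony at that moment is F augmented triad (F, A, C♯); G5 is not a chord tone.
It is approached by step up from F5 and left by step down to F5.
Step away and step back to the same note — a neighbor tone (upper neighbor).

G5 is a neighbor tone.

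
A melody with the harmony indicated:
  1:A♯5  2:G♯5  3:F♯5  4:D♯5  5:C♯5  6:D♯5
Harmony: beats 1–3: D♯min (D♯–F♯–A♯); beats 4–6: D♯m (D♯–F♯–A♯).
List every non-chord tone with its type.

G♯5 (beat 2) — passing tone; C♯5 (beat 5) — neighbor tone.

The harmony at that moment is D♯ minor triad (D♯, F♯, A♯); G♯5 is not a chord tone.
It is approached by step down from A♯5 and left by step down to F♯5.
Step in, step out in the same direction — a passing tone.
The harmony at that moment is D♯ minor triad (D♯, F♯, A♯); C♯5 is not a chord tone.
It is approached by step down from D♯5 and left by step up to D♯5.
Step away and step back to the same note — a neighbor tone (lower neighbor).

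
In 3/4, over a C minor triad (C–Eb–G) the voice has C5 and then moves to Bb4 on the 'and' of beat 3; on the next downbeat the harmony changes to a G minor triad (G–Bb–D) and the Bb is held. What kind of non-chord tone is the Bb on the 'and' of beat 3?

Anticipation.

The harmony at that moment is C minor triad (C, Eb, G); Bb4 is not a chord tone.
It is approached by step down from C5 and then sustained as the same pitch into the next harmony.
Arriving early and becoming a chord tone when the harmony changes — an anticipation.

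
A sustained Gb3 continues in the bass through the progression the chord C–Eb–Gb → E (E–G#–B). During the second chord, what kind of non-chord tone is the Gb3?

Pedal tone (pedal point).

The harmony at that moment is E major triad (E, G#, B); Gb3 is not a chord tone.
It is held over (the same pitch as the preceding Gb3) and then sustained as the same pitch into the next harmony.
Sustained through a change of harmony — a pedal tone.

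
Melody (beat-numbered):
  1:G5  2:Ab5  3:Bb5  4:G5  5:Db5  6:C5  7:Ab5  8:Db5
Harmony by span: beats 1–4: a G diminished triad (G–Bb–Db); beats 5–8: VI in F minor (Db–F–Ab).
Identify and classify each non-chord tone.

Ab5 (beat 2) — passing tone; C5 (beat 6) — escape tone.

The harmony at that moment is G diminished triad (G, Bb, Db); Ab5 is not a chord tone.
It is approached by step up from G5 and left by step up to Bb5.
Step in, step out in the same direction — a passing tone.
The harmony at that moment is Db major triad (Db, F, Ab); C5 is not a chord tone.
It is approached by step down from Db5 and left by leap up to Ab5.
Step in, leap out — an escape tone.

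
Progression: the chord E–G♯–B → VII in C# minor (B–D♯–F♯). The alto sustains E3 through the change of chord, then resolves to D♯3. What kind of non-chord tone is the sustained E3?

The harmony at that moment is B major triad (B, D♯, F♯); E3 is not a chord tone.
It is held over (the same pitch as the preceding E3) and left by step down to D♯3.
Held over from the previous chord and resolving down by step — a suspension.

E3 is a suspension.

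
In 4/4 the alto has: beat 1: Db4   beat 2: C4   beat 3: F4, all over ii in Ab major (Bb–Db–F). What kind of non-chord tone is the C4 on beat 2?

Escape tone.

The harmony at that moment is Bb minor triad (Bb, Db, F); C4 is not a chord tone.
It is approached by step down from Db4 and left by leap up to F4.
Step in, leap out, on a weak beat — an escape tone.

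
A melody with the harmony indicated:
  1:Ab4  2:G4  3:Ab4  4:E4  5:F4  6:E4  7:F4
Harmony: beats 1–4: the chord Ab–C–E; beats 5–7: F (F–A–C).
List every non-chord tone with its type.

G4 (beat 2) — neighbor tone; E4 (beat 6) — neighbor tone.

The harmony at that moment is Ab augmented triad (Ab, C, E); G4 is not a chord tone.
It is approached by step down from Ab4 and left by step up to Ab4.
Step away and step back to the same note — a neighbor tone (lower neighbor).
The harmony at that moment is F major triad (F, A, C); E4 is not a chord tone.
It is approached by step down from F4 and left by step up to F4.
Step away and step back to the same note — a neighbor tone (lower neighbor).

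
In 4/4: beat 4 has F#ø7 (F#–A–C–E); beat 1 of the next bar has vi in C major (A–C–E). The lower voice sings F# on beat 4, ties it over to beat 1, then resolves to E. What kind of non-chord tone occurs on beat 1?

The harmony at that moment is A minor triad (A, C, E); F# is not a chord tone.
It is held over (the same pitch as the preceding F#) and left by step down to E.
Held over from the previous chord and resolving down by step — a suspension.

Suspension.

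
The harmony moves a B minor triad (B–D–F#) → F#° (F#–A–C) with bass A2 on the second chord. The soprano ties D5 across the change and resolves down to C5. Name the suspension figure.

At the second chord the bass is A2. The suspended D5 lies a fourth above the bass; after resolving down by step to C5, the interval above the bass becomes a third.
Suspension figures are named by those two intervals: 4–3.

4–3 suspension.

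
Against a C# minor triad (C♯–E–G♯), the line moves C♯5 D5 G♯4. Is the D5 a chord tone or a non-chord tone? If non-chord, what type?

Non-chord tone — an escape tone.

The harmony at that moment is C♯ minor triad (C♯, E, G♯); D5 is not a chord tone.
It is approached by step up from C♯5 and left by leap down to G♯4.
Step in, leap out — an escape tone.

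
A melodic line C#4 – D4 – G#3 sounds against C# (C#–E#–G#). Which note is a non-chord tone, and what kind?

The harmony at that moment is C# major triad (C#, E#, G#); D4 is not a chord tone.
It is approached by step up from C#4 and left by leap down to G#3.
Step in, leap out — an escape tone.

D4 is an escape tone.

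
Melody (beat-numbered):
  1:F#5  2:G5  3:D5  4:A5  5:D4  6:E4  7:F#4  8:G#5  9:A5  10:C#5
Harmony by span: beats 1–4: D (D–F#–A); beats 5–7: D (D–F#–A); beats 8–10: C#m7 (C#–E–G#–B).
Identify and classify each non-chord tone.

The harmony at that moment is D major triad (D, F#, A); G5 is not a chord tone.
It is approached by step up from F#5 and left by leap down to D5.
Step in, leap out — an escape tone.
The harmony at that moment is D major triad (D, F#, A); E4 is not a chord tone.
It is approached by step up from D4 and left by step up to F#4.
Step in, step out in the same direction — a passing tone.
The harmony at that moment is C# minor seventh chord (C#, E, G#, B); A5 is not a chord tone.
It is approached by step up from G#5 and left by leap down to C#5.
Step in, leap out — an escape tone.

G5 (beat 2) — escape tone; E4 (beat 6) — passing tone; A5 (beat 9) — escape tone.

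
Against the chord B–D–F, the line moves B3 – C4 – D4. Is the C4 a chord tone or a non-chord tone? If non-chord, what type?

The harmony at that moment is B diminished triad (B, D, F); C4 is not a chord tone.
It is approached by step up from B3 and left by step up to D4.
Step in, step out in the same direction — a passing tone.

Non-chord tone — a passing tone.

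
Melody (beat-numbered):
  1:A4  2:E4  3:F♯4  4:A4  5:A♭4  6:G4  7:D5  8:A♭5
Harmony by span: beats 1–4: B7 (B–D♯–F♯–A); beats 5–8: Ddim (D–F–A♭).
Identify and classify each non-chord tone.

E4 (beat 2) — appoggiatura; G4 (beat 6) — escape tone.

The harmony at that moment is B dominant seventh chord (B, D♯, F♯, A); E4 is not a chord tone.
It is approached by leap down from A4 and left by step up to F♯4.
Leap in, step out — an appoggiatura.
The harmony at that moment is D diminished triad (D, F, A♭); G4 is not a chord tone.
It is approached by step down from A♭4 and left by leap up to D5.
Step in, leap out — an escape tone.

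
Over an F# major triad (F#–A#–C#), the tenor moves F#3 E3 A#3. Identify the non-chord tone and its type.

The harmony at that moment is F# major triad (F#, A#, C#); E3 is not a chord tone.
It is approached by step down from F#3 and left by leap up to A#3.
Step in, leap out — an escape tone.

E3 is an escape tone.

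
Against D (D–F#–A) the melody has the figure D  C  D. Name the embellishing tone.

C is a neighbor tone.

The harmony at that moment is D major triad (D, F#, A); C is not a chord tone.
It is approached by step down from D and left by step up to D.
Step away and step back to the same note — a neighbor tone (lower neighbor).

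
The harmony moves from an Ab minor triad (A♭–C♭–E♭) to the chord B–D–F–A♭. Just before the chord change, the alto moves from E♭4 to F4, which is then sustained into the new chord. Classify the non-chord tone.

The harmony at that moment is A♭ minor triad (A♭, C♭, E♭); F4 is not a chord tone.
It is approached by step up from E♭4 and then sustained as the same pitch into the next harmony.
Arriving early and becoming a chord tone when the harmony changes — an anticipation.

F4 is an anticipation.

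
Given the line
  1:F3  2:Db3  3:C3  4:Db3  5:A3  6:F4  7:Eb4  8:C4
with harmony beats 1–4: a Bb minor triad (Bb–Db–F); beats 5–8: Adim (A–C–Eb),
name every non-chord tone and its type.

The harmony at that moment is Bb minor triad (Bb, Db, F); C3 is not a chord tone.
It is approached by step down from Db3 and left by step up to Db3.
Step away and step back to the same note — a neighbor tone (lower neighbor).
The harmony at that moment is A diminished triad (A, C, Eb); F4 is not a chord tone.
It is approached by leap up from A3 and left by step down to Eb4.
Leap in, step out — an appoggiatura.

C3 (beat 3) — neighbor tone; F4 (beat 6) — appoggiatura.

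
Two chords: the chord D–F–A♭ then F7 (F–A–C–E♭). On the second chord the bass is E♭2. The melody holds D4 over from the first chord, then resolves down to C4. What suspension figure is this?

At the second chord the bass is E♭2. The suspended D4 lies a seventh above the bass; after resolving down by step to C4, the interval above the bass becomes a sixth.
Suspension figures are named by those two intervals: 7–6.

7–6 suspension.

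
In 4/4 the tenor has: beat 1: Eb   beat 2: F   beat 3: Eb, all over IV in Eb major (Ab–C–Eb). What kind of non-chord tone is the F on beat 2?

The harmony at that moment is Ab major triad (Ab, C, Eb); F is not a chord tone.
It is approached by step up from Eb and left by step down to Eb.
Step away and step back to the same note — a neighbor tone (upper neighbor).

Upper neighbor tone.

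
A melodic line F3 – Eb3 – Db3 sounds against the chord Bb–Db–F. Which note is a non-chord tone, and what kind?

The harmony at that moment is Bb minor triad (Bb, Db, F); Eb3 is not a chord tone.
It is approached by step down from F3 and left by step down to Db3.
Step in, step out in the same direction — a passing tone.

Eb3 is a passing tone.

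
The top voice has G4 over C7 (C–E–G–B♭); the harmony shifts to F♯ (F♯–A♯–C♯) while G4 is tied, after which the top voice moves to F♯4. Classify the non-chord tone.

The harmony at that moment is F♯ major triad (F♯, A♯, C♯); G4 is not a chord tone.
It is held over (the same pitch as the preceding G4) and left by step down to F♯4.
Held over from the previous chord and resolving down by step — a suspension.

G4 is a suspension.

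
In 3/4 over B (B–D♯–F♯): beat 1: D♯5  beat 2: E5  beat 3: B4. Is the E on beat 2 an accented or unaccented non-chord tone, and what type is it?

The harmony at that moment is B major triad (B, D♯, F♯); E5 is not a chord tone.
It is approached by step up from D♯5 and left by leap down to B4.
Step in, leap out — an escape tone.
It falls on a weak beat, so it is unaccented.

Unaccented escape tone.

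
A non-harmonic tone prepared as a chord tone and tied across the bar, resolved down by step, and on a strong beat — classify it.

Suspension.

Approach: by preparation — the pitch is first a chord tone, then held (tied or repeated) while the harmony changes under it. Departure: down by step. Metric position: strong.
A prepared dissonance that resolves downward by step — a suspension. (The same figure resolving upward would be a retardation.)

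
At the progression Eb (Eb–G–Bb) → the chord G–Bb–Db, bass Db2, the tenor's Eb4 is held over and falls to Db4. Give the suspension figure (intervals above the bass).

9–8 suspension.

At the second chord the bass is Db2. The suspended Eb4 lies a ninth above the bass; after resolving down by step to Db4, the interval above the bass becomes an octave.
Suspension figures are named by those two intervals: 9–8.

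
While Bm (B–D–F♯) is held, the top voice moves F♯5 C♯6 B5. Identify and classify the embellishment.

C♯6 is an appoggiatura.

The harmony at that moment is B minor triad (B, D, F♯); C♯6 is not a chord tone.
It is approached by leap up from F♯5 and left by step down to B5.
Leap in, step out — an appoggiatura.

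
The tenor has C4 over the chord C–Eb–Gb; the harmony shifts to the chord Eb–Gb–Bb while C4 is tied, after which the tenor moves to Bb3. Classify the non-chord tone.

The harmony at that moment is Eb minor triad (Eb, Gb, Bb); C4 is not a chord tone.
It is held over (the same pitch as the preceding C4) and left by step down to Bb3.
Held over from the previous chord and resolving down by step — a suspension.

C4 is a suspension.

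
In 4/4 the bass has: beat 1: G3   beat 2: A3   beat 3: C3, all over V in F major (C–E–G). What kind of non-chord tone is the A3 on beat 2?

Escape tone.

The harmony at that moment is C major triad (C, E, G); A3 is not a chord tone.
It is approached by step up from G3 and left by leap down to C3.
Step in, leap out, on a weak beat — an escape tone.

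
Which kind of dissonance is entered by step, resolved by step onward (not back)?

Passing tone.

Approach: by step. Departure: by step, continuing in the same direction.
Stepwise on both sides with no change of direction means the note fills in the space between two different chord tones — a passing tone. (Had it turned back to its starting note it would be a neighbor tone instead.)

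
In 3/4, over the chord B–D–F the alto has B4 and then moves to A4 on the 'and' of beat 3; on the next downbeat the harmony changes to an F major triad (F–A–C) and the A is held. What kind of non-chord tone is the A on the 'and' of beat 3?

The harmony at that moment is B diminished triad (B, D, F); A4 is not a chord tone.
It is approached by step down from B4 and then sustained as the same pitch into the next harmony.
Arriving early and becoming a chord tone when the harmony changes — an anticipation.

Anticipation.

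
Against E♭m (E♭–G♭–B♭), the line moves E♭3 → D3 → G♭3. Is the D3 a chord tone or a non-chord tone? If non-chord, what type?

Non-chord tone — an escape tone.

The harmony at that moment is E♭ minor triad (E♭, G♭, B♭); D3 is not a chord tone.
It is approached by step down from E♭3 and left by leap up to G♭3.
Step in, leap out — an escape tone.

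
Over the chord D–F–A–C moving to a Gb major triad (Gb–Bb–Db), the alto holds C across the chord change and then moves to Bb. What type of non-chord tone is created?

C is a suspension.

The harmony at that moment is Gb major triad (Gb, Bb, Db); C is not a chord tone.
It is held over (the same pitch as the preceding C) and left by step down to Bb.
Held over from the previous chord and resolving down by step — a suspension.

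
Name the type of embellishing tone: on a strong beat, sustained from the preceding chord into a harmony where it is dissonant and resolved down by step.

Suspension.

Approach: by preparation — the pitch is first a chord tone, then held (tied or repeated) while the harmony changes under it. Departure: down by step. Metric position: strong.
A prepared dissonance that resolves downward by step — a suspension. (The same figure resolving upward would be a retardation.)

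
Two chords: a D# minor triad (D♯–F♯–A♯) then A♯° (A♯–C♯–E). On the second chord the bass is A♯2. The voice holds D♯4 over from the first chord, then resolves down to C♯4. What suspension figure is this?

4–3 suspension.

At the second chord the bass is A♯2. The suspended D♯4 lies a fourth above the bass; after resolving down by step to C♯4, the interval above the bass becomes a third.
Suspension figures are named by those two intervals: 4–3.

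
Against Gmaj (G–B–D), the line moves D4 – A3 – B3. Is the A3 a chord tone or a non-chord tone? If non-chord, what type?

The harmony at that moment is G major triad (G, B, D); A3 is not a chord tone.
It is approached by leap down from D4 and left by step up to B3.
Leap in, step out — an appoggiatura.

Non-chord tone — an appoggiatura.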